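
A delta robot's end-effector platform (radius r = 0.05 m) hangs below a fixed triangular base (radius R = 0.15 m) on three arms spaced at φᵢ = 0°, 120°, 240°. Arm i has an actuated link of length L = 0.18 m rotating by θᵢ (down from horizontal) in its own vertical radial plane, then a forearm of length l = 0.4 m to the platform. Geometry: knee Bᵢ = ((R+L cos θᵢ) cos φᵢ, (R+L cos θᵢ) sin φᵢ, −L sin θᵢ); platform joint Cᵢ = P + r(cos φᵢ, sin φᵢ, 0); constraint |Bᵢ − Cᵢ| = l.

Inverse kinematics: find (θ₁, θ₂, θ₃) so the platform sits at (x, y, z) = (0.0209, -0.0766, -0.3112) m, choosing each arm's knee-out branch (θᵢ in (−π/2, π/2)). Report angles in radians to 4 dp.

rotate P by −φ1: (0.0209, -0.0766, -0.3112)
  e−x'=0.0791;  (l²−L²−(e−x')²−y'²−z²)/2L = 0.0518
  γ=atan2(-0.3112,0.0791)=-1.3219;  ψ=arccos(0.1612)=1.4089;  θ1=γ+ψ≈0.0870
φ2=120.0° → target in arm frame (-0.0768, 0.0202)
  e−x'=0.1768;  (l²−L²−(e−x')²−y'²−z²)/2L = -0.0025
  γ=atan2(-0.3112,0.1768)=-1.0542;  ψ=arccos(-0.0070)=1.5778;  θ2=γ+ψ≈0.5237
φ3=240.0° → target in arm frame (0.0559, 0.0564)
  e−x'=0.0441;  (l²−L²−(e−x')²−y'²−z²)/2L = 0.0712
  γ=atan2(-0.3112,0.0441)=-1.4300;  ψ=arccos(0.2265)=1.3423;  θ3=γ+ψ≈-0.0877

θ₁ = 0.0870, θ₂ = 0.5237, θ₃ = -0.0877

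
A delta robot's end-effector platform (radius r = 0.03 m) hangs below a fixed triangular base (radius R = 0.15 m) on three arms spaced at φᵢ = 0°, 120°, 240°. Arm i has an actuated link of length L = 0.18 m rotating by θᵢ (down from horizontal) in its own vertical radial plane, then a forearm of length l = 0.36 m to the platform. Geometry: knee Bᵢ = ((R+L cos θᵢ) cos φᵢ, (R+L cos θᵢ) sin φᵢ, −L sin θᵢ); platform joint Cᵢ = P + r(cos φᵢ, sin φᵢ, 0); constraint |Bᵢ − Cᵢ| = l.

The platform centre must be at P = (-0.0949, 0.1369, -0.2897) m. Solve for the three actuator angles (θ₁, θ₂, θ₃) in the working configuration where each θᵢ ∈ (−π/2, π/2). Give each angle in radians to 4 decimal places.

arm 1 (φ=0.0°): x'=-0.0949, y'=0.1369
  A=0.2149, B=-0.2897, C=(l²−L²−A²−y'²−z²)/(2L)=-0.1435
  √(A²+B²)=0.3607;  θ1 = -0.9326+1.9799 ≈ 1.0473
arm 2 (φ=120.0°): x'=0.1660, y'=0.0137
  A cos θ + B sin θ = C:  -0.0460·cos θ + -0.2897·sin θ = 0.0305
  θ2 = atan2(B,A) + arccos(C/0.2933) = -0.2616
arm 3 (φ=240.0°): x'=-0.0711, y'=-0.1506
  A cos θ + B sin θ = C:  0.1911·cos θ + -0.2897·sin θ = -0.1276
  √(A²+B²)=0.3471;  θ3 = -0.9876+1.9473 ≈ 0.9597

θ₁ = 1.0473, θ₂ = -0.2616, θ₃ = 0.9597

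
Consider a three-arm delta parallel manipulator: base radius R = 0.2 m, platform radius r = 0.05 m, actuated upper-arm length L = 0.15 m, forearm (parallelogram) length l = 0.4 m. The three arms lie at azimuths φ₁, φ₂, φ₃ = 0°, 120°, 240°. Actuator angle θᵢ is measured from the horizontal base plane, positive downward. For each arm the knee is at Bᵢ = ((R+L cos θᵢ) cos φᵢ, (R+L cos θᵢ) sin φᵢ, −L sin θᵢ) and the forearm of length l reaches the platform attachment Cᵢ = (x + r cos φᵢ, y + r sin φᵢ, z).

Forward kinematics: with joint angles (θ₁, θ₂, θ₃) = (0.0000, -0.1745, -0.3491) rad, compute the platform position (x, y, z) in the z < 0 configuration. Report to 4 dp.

(-0.0190, -0.0101, -0.2411)

φ1=0.0°: virtual centre (0.3000, 0.0000, 0.0000), radius l
centre 2 = (0.2977·cos120.0°, 0.2977·sin120.0°, 0.0260) = (-0.1489, 0.2578, 0.0260)
φ3=240.0°: virtual centre (-0.1455, -0.2520, 0.0513), radius l
eliminate P² terms by subtracting sphere 1 from 2 and 3
[-0.8977 0.5157 0.0521]·P = -0.0007;  [-0.8910 -0.5039 0.1026]·P = -0.0027
Cramer: x(z) = 0.0019+0.0868z;  y(z) = 0.0020+0.0501z
sphere 1 gives Az²+Bz+C=0 with A=1.0101, B=-0.0516, C=-0.0711;  B²−4AC=0.2901;  roots -0.2411, 0.2921;  negative root z = -0.2411
x = -0.0190, y = -0.0101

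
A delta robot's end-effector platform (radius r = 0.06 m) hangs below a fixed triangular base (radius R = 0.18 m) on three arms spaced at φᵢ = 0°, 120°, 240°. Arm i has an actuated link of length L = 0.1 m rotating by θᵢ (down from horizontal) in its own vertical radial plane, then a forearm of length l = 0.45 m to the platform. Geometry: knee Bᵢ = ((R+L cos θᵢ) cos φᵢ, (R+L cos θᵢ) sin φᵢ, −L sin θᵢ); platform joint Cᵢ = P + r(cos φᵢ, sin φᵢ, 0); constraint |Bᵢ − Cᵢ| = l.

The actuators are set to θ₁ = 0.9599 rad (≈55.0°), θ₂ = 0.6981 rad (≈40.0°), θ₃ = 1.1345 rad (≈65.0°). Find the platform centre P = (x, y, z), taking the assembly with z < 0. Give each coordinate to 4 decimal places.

arm 1 at φ=0.0°: (R−r)+L cos θ1 = 0.1774;  S1 = (0.1774, 0.0000, -0.0819)
φ2=120.0°: virtual centre (-0.0983, 0.1703, -0.0643), radius l
S3 = (0.1623·cos240.0°, 0.1623·sin240.0°, -0.0906) = (-0.0811, -0.1405, -0.0906)
subtract pairs → two planes through P
[-0.5513 0.3405 0.0353]·P = 0.0046;  [-0.5170 -0.2810 -0.0174]·P = -0.0036
Cramer: x(z) = -0.0002+0.0120z;  y(z) = 0.0133-0.0841z
sphere 1 gives Az²+Bz+C=0 with A=1.0072, B=0.1573, C=-0.1641;  B²−4AC=0.6859;  roots -0.4892, 0.3330;  negative root z = -0.4892
x = -0.0061, y = 0.0544

(-0.0061, 0.0544, -0.4892)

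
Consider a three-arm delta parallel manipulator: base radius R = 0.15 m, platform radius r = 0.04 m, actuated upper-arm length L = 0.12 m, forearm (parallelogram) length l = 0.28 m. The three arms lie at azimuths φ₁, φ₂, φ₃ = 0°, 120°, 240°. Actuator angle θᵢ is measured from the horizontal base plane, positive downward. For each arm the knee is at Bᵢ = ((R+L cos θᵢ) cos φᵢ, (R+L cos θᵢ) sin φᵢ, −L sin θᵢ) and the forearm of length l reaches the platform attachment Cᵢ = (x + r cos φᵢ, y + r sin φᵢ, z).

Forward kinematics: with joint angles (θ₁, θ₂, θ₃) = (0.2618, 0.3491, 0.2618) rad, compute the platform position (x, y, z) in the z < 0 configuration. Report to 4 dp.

(0.0035, -0.0061, -0.2011)

φ1=0.0°: virtual centre (0.2259, 0.0000, -0.0311), radius l
φ2=120.0°: virtual centre (-0.1114, 0.1929, -0.0410), radius l
centre 3 = (0.2259·cos240.0°, 0.2259·sin240.0°, -0.0311) = (-0.1130, -0.1956, -0.0311)
eliminate P² terms by subtracting sphere 1 from 2 and 3
linear system: -0.6746x+0.3858y = -0.0007−-0.0200z; -0.6777x+-0.3913y = 0.0000−0.0000z
det = 0.5255;  x = 0.0005+-0.0149z,  y = -0.0009+0.0258z
into |P−centre ₁|² = l²: 1.0009z² + 0.0688z + -0.0266 = 0;  Δ = 0.1114;  z = -0.2011 or 0.1323 → z<0 root = -0.2011
x = 0.0035, y = -0.0061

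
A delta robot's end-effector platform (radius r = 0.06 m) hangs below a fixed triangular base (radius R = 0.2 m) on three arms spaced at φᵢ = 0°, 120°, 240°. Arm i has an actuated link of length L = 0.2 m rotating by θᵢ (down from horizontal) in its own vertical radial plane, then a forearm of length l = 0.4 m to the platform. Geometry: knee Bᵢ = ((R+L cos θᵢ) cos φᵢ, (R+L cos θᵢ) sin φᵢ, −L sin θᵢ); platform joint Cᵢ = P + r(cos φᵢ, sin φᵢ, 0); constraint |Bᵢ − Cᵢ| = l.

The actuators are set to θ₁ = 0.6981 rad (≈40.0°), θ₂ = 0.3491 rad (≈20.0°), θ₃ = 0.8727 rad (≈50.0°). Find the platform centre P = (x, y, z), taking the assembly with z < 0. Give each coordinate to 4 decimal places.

centre 1 = (0.2932·cos0.0°, 0.2932·sin0.0°, -0.1286) = (0.2932, 0.0000, -0.1286)
arm 2 at φ=120.0°: (R−r)+L cos θ2 = 0.3279;  centre 2 = (-0.1640, 0.2840, -0.0684)
arm 3 at φ=240.0°: (R−r)+L cos θ3 = 0.2686;  centre 3 = (-0.1343, -0.2326, -0.1532)
eliminate P² terms by subtracting sphere 1 from 2 and 3
plane₁₂: -0.9144x+0.5680y+0.1203z = 0.0097
Cramer: x(z) = -0.0007+0.0307z;  y(z) = 0.0161-0.1624z
into |P−centre ₁|² = l²: 1.0273z² + 0.2339z + -0.0569 = 0;  Δ = 0.2883;  z = -0.3752 or 0.1475 → z<0 root = -0.3752
x = -0.0122, y = 0.0770

(-0.0122, 0.0770, -0.3752)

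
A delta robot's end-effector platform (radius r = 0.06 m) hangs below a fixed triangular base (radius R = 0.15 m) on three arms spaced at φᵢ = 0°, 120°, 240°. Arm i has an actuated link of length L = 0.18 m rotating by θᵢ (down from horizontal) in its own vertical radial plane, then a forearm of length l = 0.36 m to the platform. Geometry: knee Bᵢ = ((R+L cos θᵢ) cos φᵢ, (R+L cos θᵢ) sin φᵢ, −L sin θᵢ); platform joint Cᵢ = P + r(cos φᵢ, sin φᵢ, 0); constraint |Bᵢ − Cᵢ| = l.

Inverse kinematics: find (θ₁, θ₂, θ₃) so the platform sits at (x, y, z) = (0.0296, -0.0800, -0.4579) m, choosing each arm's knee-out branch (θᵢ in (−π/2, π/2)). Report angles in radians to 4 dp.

θ₁ = 0.9596, θ₂ = 1.3088, θ₃ = 0.8725

φ1=0.0° → target in arm frame (0.0296, -0.0800)
  A cos θ + B sin θ = C:  0.0604·cos θ + -0.4579·sin θ = -0.3403
  γ=atan2(-0.4579,0.0604)=-1.4396;  ψ=arccos(-0.7369)=2.3992;  θ1=γ+ψ≈0.9596
arm 2 (φ=120.0°): x'=-0.0841, y'=0.0144
  A=0.1741, B=-0.4579, C=(l²−L²−A²−y'²−z²)/(2L)=-0.3972
  θ2 = atan2(B,A) + arccos(C/0.4899) = 1.3088
rotate P by −φ3: (0.0545, 0.0656, -0.4579)
  e−x'=0.0355;  (l²−L²−(e−x')²−y'²−z²)/2L = -0.3279
  √(A²+B²)=0.4593;  θ3 = -1.4934+2.3659 ≈ 0.8725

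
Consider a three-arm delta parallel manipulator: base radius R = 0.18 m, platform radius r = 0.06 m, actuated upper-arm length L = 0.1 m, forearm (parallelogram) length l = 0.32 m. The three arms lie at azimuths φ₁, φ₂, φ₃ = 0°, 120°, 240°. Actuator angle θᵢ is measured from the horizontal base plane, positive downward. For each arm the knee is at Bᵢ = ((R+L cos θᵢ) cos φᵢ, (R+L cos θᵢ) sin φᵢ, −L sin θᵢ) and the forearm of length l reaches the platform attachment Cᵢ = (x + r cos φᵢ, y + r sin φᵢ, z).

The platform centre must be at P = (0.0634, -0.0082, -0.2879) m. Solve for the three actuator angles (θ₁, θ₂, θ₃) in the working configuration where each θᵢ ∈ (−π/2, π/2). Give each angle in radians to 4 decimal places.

φ1=0.0° → target in arm frame (0.0634, -0.0082)
  A=0.0566, B=-0.2879, C=(l²−L²−A²−y'²−z²)/(2L)=0.0312
  θ1 = atan2(B,A) + arccos(C/0.2934) = 0.0875
rotate P by −φ2: (-0.0388, -0.0508, -0.2879)
  e−x'=0.1588;  (l²−L²−(e−x')²−y'²−z²)/2L = -0.0914
  θ2 = atan2(B,A) + arccos(C/0.3288) = 0.7858
rotate P by −φ3: (-0.0246, 0.0590, -0.2879)
  A cos θ + B sin θ = C:  0.1446·cos θ + -0.2879·sin θ = -0.0744
  √(A²+B²)=0.3222;  θ3 = -1.1053+1.8038 ≈ 0.6984

θ₁ = 0.0875, θ₂ = 0.7858, θ₃ = 0.6984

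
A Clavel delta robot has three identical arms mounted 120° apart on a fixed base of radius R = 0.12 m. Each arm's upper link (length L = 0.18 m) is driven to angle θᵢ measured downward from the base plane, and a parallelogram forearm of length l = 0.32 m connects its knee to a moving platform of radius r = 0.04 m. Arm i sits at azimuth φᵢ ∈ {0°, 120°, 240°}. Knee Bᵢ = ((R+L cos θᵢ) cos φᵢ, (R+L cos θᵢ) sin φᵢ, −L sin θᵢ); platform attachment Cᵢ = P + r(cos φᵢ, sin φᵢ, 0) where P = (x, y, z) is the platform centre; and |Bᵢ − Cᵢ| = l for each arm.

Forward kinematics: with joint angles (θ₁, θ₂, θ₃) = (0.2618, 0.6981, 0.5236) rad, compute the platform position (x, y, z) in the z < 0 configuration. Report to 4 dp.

(0.0513, -0.0240, -0.2931)

O1 = (0.2539·cos0.0°, 0.2539·sin0.0°, -0.0466) = (0.2539, 0.0000, -0.0466)
O2 = (0.2179·cos120.0°, 0.2179·sin120.0°, -0.1157) = (-0.1089, 0.1887, -0.1157)
O3 = (0.2359·cos240.0°, 0.2359·sin240.0°, -0.0900) = (-0.1179, -0.2043, -0.0900)
subtract pairs → two planes through P
[-0.7256 0.3774 -0.1382]·P = -0.0058;  [-0.7436 -0.4086 -0.0868]·P = -0.0029
Cramer: x(z) = 0.0060-0.1546z;  y(z) = -0.0038+0.0689z
sphere 1 gives Az²+Bz+C=0 with A=1.0287, B=0.1693, C=-0.0388;  B²−4AC=0.1881;  roots -0.2931, 0.1285;  negative root z = -0.2931
x = 0.0513, y = -0.0240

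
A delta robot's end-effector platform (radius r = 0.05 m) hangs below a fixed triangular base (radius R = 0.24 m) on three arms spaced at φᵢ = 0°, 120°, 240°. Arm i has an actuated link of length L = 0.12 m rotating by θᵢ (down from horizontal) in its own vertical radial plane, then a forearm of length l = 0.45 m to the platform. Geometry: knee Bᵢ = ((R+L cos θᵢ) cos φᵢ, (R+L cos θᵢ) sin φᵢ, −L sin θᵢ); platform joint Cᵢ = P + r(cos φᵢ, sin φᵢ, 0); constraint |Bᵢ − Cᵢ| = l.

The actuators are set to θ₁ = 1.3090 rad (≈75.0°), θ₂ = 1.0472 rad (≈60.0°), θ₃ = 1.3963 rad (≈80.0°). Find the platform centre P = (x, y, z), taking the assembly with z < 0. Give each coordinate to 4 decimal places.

centre 1 = (0.2211·cos0.0°, 0.2211·sin0.0°, -0.1159) = (0.2211, 0.0000, -0.1159)
arm 2 at φ=120.0°: ρ2 = 0.2500;  centre 2 = (-0.1250, 0.2165, -0.1039)
arm 3 at φ=240.0°: ρ3 = 0.2108;  centre 3 = (-0.1054, -0.1826, -0.1182)
eliminate P² terms by subtracting sphere 1 from 2 and 3
[-0.6921 0.4330 0.0240]·P = 0.0110;  [-0.6529 -0.3652 -0.0045]·P = -0.0039
Cramer: x(z) = -0.0044+0.0127z;  y(z) = 0.0184-0.0351z
quadratic in z: (1.0014)z²+(0.2248)z+(-0.1379)=0, √Δ=0.7765 → z ∈ {-0.5000, 0.2755}; z = -0.5000 (taking z<0)
x = -0.0107, y = 0.0360

(-0.0107, 0.0360, -0.5000)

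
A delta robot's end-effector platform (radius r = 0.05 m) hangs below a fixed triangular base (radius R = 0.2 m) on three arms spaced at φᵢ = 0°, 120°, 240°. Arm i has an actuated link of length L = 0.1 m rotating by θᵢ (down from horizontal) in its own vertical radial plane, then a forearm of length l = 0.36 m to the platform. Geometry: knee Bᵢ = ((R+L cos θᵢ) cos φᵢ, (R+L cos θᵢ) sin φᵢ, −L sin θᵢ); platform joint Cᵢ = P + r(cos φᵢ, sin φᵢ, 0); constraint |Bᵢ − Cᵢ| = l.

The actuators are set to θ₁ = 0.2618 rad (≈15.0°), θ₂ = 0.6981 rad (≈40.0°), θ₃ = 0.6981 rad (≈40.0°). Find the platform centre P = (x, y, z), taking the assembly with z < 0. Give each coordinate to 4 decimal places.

(0.0427, 0.0000, -0.3226)

S1 = (0.2466·cos0.0°, 0.2466·sin0.0°, -0.0259) = (0.2466, 0.0000, -0.0259)
φ2=120.0°: virtual centre (-0.1133, 0.1962, -0.0643), radius l
φ3=240.0°: virtual centre (-0.1133, -0.1962, -0.0643), radius l
|S₂|²−|S₁|² = -0.0060;  |S₃|²−|S₁|² = -0.0060
plane₁₂: -0.7198x+0.3925y+-0.0768z = -0.0060
det = 0.5650;  x = 0.0083+-0.1067z,  y = 0.0000+0.0000z
sphere 1 gives Az²+Bz+C=0 with A=1.0114, B=0.1026, C=-0.0722;  B²−4AC=0.3025;  roots -0.3226, 0.2212;  negative root z = -0.3226
x = 0.0427, y = 0.0000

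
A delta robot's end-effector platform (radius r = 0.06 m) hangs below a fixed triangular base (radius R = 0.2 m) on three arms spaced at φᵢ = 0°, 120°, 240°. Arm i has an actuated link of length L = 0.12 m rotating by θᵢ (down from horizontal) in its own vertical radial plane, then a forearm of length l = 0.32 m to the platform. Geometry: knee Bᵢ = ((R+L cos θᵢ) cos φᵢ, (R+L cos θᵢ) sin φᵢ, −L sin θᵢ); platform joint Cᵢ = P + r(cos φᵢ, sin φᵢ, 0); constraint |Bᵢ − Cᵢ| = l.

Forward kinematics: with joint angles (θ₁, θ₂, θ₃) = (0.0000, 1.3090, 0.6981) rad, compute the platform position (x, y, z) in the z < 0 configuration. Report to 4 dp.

arm 1 at φ=0.0°: e+L cos θ1 = 0.2600;  O1 = (0.2600, 0.0000, 0.0000)
φ2=120.0°: virtual centre (-0.0855, 0.1481, -0.1159), radius l
arm 3 at φ=240.0°: e+L cos θ3 = 0.2319;  O3 = (-0.1160, -0.2009, -0.0771)
eliminate P² terms by subtracting sphere 1 from 2 and 3
[-0.6911 0.2963 -0.2318]·P = -0.0249;  [-0.7519 -0.4017 -0.1543]·P = -0.0079
det = 0.5004;  x = 0.0246+-0.2774z,  y = -0.0266+0.1353z
quadratic in z: (1.0953)z²+(0.1234)z+(-0.0463)=0, √Δ=0.4670 → z ∈ {-0.2695, 0.1569}; z = -0.2695 (taking z<0)
x = 0.0994, y = -0.0630

(0.0994, -0.0630, -0.2695)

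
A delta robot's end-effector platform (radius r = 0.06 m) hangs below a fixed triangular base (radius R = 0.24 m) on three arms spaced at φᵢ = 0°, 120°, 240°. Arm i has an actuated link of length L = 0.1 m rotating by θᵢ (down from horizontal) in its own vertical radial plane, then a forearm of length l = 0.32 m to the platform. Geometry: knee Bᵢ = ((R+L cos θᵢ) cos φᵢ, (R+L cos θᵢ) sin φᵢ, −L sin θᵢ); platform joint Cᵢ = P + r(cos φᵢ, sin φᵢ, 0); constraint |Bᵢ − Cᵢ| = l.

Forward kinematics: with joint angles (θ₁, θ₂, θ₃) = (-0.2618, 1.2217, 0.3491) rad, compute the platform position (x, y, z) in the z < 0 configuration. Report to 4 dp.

φ1=0.0°: virtual centre (0.2766, 0.0000, 0.0259), radius l
φ2=120.0°: virtual centre (-0.1071, 0.1855, -0.0940), radius l
O3 = (0.2740·cos240.0°, 0.2740·sin240.0°, -0.0342) = (-0.1370, -0.2373, -0.0342)
|O₂|²−|O₁|² = -0.0225;  |O₃|²−|O₁|² = -0.0009
[-0.7674 0.3710 -0.2397]·P = -0.0225;  [-0.8272 -0.4745 -0.1202]·P = -0.0009
Cramer: x(z) = 0.0164-0.2360z;  y(z) = -0.0266+0.1580z
quadratic in z: (1.0806)z²+(0.0626)z+(-0.0333)=0, √Δ=0.3847 → z ∈ {-0.2069, 0.1490}; z = -0.2069 (taking z<0)
x = 0.0652, y = -0.0593

(0.0652, -0.0593, -0.2069)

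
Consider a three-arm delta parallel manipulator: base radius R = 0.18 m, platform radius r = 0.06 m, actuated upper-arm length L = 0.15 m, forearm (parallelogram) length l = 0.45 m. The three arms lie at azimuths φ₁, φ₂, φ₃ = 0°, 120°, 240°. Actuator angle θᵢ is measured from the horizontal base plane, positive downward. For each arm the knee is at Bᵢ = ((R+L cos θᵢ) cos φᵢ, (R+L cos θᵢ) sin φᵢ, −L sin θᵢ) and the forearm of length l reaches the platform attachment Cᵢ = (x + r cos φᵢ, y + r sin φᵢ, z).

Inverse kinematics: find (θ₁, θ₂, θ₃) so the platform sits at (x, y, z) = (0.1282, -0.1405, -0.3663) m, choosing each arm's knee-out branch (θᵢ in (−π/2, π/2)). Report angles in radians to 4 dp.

arm 1 (φ=0.0°): x'=0.1282, y'=-0.1405
  A cos θ + B sin θ = C:  -0.0082·cos θ + -0.3663·sin θ = 0.0867
  θ1 = atan2(B,A) + arccos(C/0.3664) = -0.2613
rotate P by −φ2: (-0.1858, -0.0408, -0.3663)
  A cos θ + B sin θ = C:  0.3058·cos θ + -0.3663·sin θ = -0.1645
  θ2 = atan2(B,A) + arccos(C/0.4772) = 1.0475
rotate P by −φ3: (0.0576, 0.1813, -0.3663)
  A cos θ + B sin θ = C:  0.0624·cos θ + -0.3663·sin θ = 0.0302
  γ=atan2(-0.3663,0.0624)=-1.4020;  ψ=arccos(0.0813)=1.4894;  θ3=γ+ψ≈0.0874

θ₁ = -0.2613, θ₂ = 1.0475, θ₃ = 0.0874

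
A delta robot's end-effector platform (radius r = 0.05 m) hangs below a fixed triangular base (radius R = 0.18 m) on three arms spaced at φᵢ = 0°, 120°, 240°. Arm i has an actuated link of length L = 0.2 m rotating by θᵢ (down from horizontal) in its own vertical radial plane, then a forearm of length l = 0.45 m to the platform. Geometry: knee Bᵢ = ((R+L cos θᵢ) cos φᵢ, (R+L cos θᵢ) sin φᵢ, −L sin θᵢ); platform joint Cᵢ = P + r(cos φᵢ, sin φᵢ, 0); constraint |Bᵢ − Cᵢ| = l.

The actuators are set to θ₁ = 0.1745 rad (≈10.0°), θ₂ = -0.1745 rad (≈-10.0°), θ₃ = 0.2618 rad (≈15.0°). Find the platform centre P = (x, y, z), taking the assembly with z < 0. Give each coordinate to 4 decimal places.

(-0.0165, 0.0501, -0.3211)

φ1=0.0°: virtual centre (0.3270, 0.0000, -0.0347), radius l
O2 = (0.3270·cos120.0°, 0.3270·sin120.0°, 0.0347) = (-0.1635, 0.2832, 0.0347)
arm 3 at φ=240.0°: (R−r)+L cos θ3 = 0.3232;  O3 = (-0.1616, -0.2799, -0.0518)
|O₂|²−|O₁|² = 0.0000;  |O₃|²−|O₁|² = -0.0010
linear system: -0.9809x+0.5663y = 0.0000−0.1389z; -0.9771x+-0.5598y = -0.0010−-0.0341z
det = 1.1024;  x = 0.0005+0.0530z,  y = 0.0009+-0.1534z
sphere 1 gives Az²+Bz+C=0 with A=1.0264, B=0.0346, C=-0.0947;  B²−4AC=0.3901;  roots -0.3211, 0.2874;  negative root z = -0.3211
x = -0.0165, y = 0.0501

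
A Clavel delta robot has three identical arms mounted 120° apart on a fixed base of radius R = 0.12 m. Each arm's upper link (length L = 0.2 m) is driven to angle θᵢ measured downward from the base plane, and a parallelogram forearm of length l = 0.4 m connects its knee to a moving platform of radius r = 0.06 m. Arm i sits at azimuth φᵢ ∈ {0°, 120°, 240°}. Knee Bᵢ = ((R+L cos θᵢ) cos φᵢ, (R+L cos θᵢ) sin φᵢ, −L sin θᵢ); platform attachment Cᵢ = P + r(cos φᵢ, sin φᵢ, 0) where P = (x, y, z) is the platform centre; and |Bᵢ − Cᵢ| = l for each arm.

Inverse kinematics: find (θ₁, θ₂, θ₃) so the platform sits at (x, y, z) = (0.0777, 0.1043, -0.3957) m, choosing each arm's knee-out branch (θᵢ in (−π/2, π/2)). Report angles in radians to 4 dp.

θ₁ = 0.2616, θ₂ = 0.3490, θ₃ = 0.8726

φ1=0.0° → target in arm frame (0.0777, 0.1043)
  A=-0.0177, B=-0.3957, C=(l²−L²−A²−y'²−z²)/(2L)=-0.1194
  γ=atan2(-0.3957,-0.0177)=-1.6155;  ψ=arccos(-0.3015)=1.8771;  θ1=γ+ψ≈0.2616
φ2=120.0° → target in arm frame (0.0515, -0.1194)
  A cos θ + B sin θ = C:  0.0085·cos θ + -0.3957·sin θ = -0.1273
  γ=atan2(-0.3957,0.0085)=-1.5493;  ψ=arccos(-0.3216)=1.8982;  θ2=γ+ψ≈0.3490
rotate P by −φ3: (-0.1292, 0.0151, -0.3957)
  A cos θ + B sin θ = C:  0.1892·cos θ + -0.3957·sin θ = -0.1815
  θ3 = atan2(B,A) + arccos(C/0.4386) = 0.8726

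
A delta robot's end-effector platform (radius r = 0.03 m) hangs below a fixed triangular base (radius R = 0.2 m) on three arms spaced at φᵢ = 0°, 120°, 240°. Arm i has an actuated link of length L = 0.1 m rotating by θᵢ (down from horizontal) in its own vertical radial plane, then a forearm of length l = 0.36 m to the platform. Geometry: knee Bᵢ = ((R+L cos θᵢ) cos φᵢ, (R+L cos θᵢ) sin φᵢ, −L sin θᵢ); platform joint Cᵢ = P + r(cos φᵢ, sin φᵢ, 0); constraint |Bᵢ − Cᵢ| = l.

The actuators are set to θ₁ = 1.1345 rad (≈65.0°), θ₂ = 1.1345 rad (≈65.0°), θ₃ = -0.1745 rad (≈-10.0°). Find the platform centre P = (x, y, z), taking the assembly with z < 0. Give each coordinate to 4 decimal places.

(-0.0571, -0.0990, -0.3079)

arm 1 at φ=0.0°: ρ1 = 0.2123;  O1 = (0.2123, 0.0000, -0.0906)
φ2=120.0°: virtual centre (-0.1061, 0.1838, -0.0906), radius l
arm 3 at φ=240.0°: ρ3 = 0.2685;  O3 = (-0.1342, -0.2325, 0.0174)
eliminate P² terms by subtracting sphere 1 from 2 and 3
plane₁₂: -0.6368x+0.3676y+0.0000z = 0.0000
Cramer: x(z) = -0.0128+0.1441z;  y(z) = -0.0221+0.2497z
quadratic in z: (1.0831)z²+(0.1054)z+(-0.0703)=0, √Δ=0.5617 → z ∈ {-0.3079, 0.2107}; z = -0.3079 (taking z<0)
x = -0.0571, y = -0.0990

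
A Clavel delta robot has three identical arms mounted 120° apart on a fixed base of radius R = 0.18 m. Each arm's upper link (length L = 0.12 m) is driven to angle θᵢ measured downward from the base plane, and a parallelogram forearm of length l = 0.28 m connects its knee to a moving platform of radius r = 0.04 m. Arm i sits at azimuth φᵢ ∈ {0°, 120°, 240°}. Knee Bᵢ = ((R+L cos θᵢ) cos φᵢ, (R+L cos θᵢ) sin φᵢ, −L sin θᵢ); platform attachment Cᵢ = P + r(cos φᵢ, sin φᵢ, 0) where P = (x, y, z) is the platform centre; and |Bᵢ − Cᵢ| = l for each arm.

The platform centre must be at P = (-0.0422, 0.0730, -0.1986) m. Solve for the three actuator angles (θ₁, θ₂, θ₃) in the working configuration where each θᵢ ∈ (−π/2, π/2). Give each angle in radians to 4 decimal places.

φ1=0.0° → target in arm frame (-0.0422, 0.0730)
  A cos θ + B sin θ = C:  0.1822·cos θ + -0.1986·sin θ = -0.0582
  γ=atan2(-0.1986,0.1822)=-0.8284;  ψ=arccos(-0.2159)=1.7885;  θ1=γ+ψ≈0.9600
rotate P by −φ2: (0.0843, 0.0000, -0.1986)
  e−x'=0.0557;  (l²−L²−(e−x')²−y'²−z²)/2L = 0.0894
  √(A²+B²)=0.2063;  θ2 = -1.2975+1.1225 ≈ -0.1750
arm 3 (φ=240.0°): x'=-0.0421, y'=-0.0730
  A cos θ + B sin θ = C:  0.1821·cos θ + -0.1986·sin θ = -0.0581
  θ3 = atan2(B,A) + arccos(C/0.2695) = 0.9595

θ₁ = 0.9600, θ₂ = -0.1750, θ₃ = 0.9595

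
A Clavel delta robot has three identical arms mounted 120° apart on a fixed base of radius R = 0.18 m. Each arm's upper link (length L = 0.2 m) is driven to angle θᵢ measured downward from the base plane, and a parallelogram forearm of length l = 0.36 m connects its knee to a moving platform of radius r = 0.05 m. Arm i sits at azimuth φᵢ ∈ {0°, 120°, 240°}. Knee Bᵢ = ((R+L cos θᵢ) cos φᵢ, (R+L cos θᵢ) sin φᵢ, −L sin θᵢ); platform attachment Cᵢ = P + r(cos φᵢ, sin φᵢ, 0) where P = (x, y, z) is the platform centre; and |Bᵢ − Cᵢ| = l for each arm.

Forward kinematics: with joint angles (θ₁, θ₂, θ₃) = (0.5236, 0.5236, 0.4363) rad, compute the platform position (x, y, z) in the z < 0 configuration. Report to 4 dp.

(-0.0059, -0.0102, -0.2843)

O1 = (0.3032·cos0.0°, 0.3032·sin0.0°, -0.1000) = (0.3032, 0.0000, -0.1000)
arm 2 at φ=120.0°: (R−r)+L cos θ2 = 0.3032;  O2 = (-0.1516, 0.2626, -0.1000)
O3 = (0.3113·cos240.0°, 0.3113·sin240.0°, -0.0845) = (-0.1556, -0.2696, -0.0845)
eliminate P² terms by subtracting sphere 1 from 2 and 3
[-0.9096 0.5252 0.0000]·P = 0.0000;  [-0.9177 -0.5391 0.0310]·P = 0.0021
Cramer: x(z) = -0.0011+0.0167z;  y(z) = -0.0020+0.0290z
into |P−O₁|² = l²: 1.0011z² + 0.1897z + -0.0270 = 0;  Δ = 0.1440;  z = -0.2843 or 0.0948 → z<0 root = -0.2843
x = -0.0059, y = -0.0102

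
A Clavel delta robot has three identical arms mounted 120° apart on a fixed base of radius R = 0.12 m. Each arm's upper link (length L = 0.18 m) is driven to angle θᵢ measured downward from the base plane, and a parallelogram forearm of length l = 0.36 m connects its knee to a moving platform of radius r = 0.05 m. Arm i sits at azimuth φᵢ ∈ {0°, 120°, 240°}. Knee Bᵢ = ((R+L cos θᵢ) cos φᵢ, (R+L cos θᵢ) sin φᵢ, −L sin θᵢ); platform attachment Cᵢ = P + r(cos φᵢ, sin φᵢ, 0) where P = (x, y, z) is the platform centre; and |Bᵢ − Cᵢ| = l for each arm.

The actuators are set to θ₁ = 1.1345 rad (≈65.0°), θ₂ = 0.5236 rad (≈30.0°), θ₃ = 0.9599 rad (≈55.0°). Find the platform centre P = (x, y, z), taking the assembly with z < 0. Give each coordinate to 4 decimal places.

(-0.0856, 0.0753, -0.4282)

S1 = (0.1461·cos0.0°, 0.1461·sin0.0°, -0.1631) = (0.1461, 0.0000, -0.1631)
arm 2 at φ=120.0°: e+L cos θ2 = 0.2259;  S2 = (-0.1129, 0.1956, -0.0900)
arm 3 at φ=240.0°: e+L cos θ3 = 0.1732;  S3 = (-0.0866, -0.1500, -0.1474)
|S₂|²−|S₁|² = 0.0112;  |S₃|²−|S₁|² = 0.0038
linear system: -0.5180x+0.3912y = 0.0112−0.1463z; -0.4654x+-0.3001y = 0.0038−0.0314z
Cramer: x(z) = -0.0143+0.1664z;  y(z) = 0.0096-0.1535z
quadratic in z: (1.0513)z²+(0.2699)z+(-0.0772)=0, √Δ=0.6304 → z ∈ {-0.4282, 0.1714}; z = -0.4282 (taking z<0)
x = -0.0856, y = 0.0753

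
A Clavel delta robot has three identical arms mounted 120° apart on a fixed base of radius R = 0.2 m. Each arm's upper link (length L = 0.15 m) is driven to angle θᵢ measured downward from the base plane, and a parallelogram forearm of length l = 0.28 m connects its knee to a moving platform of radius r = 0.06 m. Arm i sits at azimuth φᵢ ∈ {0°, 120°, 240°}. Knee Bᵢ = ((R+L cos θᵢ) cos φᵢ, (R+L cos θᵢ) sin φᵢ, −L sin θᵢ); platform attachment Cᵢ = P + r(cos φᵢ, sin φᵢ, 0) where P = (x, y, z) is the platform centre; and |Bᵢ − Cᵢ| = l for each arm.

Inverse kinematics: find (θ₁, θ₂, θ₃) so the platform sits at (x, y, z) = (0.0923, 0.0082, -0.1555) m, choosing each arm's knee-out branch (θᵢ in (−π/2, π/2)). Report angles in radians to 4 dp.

θ₁ = -0.3484, θ₂ = 0.9599, θ₃ = 1.0467

rotate P by −φ1: (0.0923, 0.0082, -0.1555)
  A=0.0477, B=-0.1555, C=(l²−L²−A²−y'²−z²)/(2L)=0.0979
  γ=atan2(-0.1555,0.0477)=-1.2732;  ψ=arccos(0.6020)=0.9247;  θ1=γ+ψ≈-0.3484
rotate P by −φ2: (-0.0390, -0.0840, -0.1555)
  A cos θ + B sin θ = C:  0.1790·cos θ + -0.1555·sin θ = -0.0247
  √(A²+B²)=0.2371;  θ2 = -0.7151+1.6750 ≈ 0.9599
φ3=240.0° → target in arm frame (-0.0533, 0.0758)
  e−x'=0.1933;  (l²−L²−(e−x')²−y'²−z²)/2L = -0.0379
  γ=atan2(-0.1555,0.1933)=-0.6776;  ψ=arccos(-0.1529)=1.7243;  θ3=γ+ψ≈1.0467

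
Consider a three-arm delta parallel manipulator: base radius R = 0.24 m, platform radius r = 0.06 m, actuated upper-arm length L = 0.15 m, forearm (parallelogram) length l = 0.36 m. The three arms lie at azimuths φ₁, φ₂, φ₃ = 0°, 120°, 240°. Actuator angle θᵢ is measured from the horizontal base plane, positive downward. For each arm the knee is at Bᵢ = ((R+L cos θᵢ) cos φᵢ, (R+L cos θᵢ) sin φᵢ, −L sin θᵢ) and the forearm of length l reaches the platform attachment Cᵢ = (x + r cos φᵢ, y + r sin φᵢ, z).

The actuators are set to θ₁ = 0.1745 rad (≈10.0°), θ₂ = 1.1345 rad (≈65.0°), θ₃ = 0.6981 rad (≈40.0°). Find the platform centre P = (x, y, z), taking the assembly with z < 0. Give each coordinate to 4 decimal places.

O1 = (0.3277·cos0.0°, 0.3277·sin0.0°, -0.0260) = (0.3277, 0.0000, -0.0260)
arm 2 at φ=120.0°: ρ2 = 0.2434;  O2 = (-0.1217, 0.2108, -0.1359)
arm 3 at φ=240.0°: ρ3 = 0.2949;  O3 = (-0.1475, -0.2554, -0.0964)
subtract pairs → two planes through P
plane₁₂: -0.8988x+0.4216y+-0.2198z = -0.0304
Cramer: x(z) = 0.0238-0.1996z;  y(z) = -0.0212+0.0958z
sphere 1 gives Az²+Bz+C=0 with A=1.0490, B=0.1693, C=-0.0361;  B²−4AC=0.1802;  roots -0.2831, 0.1216;  negative root z = -0.2831
x = 0.0803, y = -0.0483

(0.0803, -0.0483, -0.2831)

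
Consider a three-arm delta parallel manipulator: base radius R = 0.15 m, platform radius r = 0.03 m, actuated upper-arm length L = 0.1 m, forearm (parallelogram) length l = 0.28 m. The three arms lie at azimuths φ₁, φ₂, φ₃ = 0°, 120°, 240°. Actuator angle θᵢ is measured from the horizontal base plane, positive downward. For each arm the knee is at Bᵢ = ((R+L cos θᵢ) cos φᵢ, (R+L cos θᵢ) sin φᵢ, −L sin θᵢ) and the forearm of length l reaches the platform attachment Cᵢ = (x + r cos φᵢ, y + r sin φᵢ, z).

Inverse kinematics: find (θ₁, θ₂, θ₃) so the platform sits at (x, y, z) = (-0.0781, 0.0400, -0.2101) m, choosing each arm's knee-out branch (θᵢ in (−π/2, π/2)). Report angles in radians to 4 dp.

θ₁ = 1.0473, θ₂ = -0.2624, θ₃ = 0.4359

φ1=0.0° → target in arm frame (-0.0781, 0.0400)
  A=0.1981, B=-0.2101, C=(l²−L²−A²−y'²−z²)/(2L)=-0.0829
  θ1 = atan2(B,A) + arccos(C/0.2888) = 1.0473
arm 2 (φ=120.0°): x'=0.0737, y'=0.0476
  A cos θ + B sin θ = C:  0.0463·cos θ + -0.2101·sin θ = 0.0992
  √(A²+B²)=0.2151;  θ2 = -1.3539+1.0915 ≈ -0.2624
rotate P by −φ3: (0.0044, -0.0876, -0.2101)
  A=0.1156, B=-0.2101, C=(l²−L²−A²−y'²−z²)/(2L)=0.0161
  √(A²+B²)=0.2398;  θ3 = -1.0678+1.5037 ≈ 0.4359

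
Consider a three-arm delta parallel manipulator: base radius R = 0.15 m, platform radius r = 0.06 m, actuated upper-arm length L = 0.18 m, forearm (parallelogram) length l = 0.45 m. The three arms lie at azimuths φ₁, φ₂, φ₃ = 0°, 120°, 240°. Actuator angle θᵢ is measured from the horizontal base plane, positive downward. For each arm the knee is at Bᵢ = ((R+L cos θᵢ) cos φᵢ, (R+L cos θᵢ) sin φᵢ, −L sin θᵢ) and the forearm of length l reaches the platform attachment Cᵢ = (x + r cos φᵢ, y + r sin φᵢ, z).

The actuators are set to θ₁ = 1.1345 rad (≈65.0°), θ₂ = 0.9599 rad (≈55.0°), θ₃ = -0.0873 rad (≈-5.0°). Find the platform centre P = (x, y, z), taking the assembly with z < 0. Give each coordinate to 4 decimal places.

φ1=0.0°: virtual centre (0.1661, 0.0000, -0.1631), radius l
centre 2 = (0.1932·cos120.0°, 0.1932·sin120.0°, -0.1474) = (-0.0966, 0.1674, -0.1474)
centre 3 = (0.2693·cos240.0°, 0.2693·sin240.0°, 0.0157) = (-0.1347, -0.2332, 0.0157)
subtract pairs → two planes through P
linear system: -0.5254x+0.3347y = 0.0049−0.0314z; -0.6014x+-0.4665y = 0.0186−0.3577z
Cramer: x(z) = -0.0190+0.3010z;  y(z) = -0.0153+0.3787z
sphere 1 gives Az²+Bz+C=0 with A=1.2340, B=0.2033, C=-0.1414;  B²−4AC=0.7392;  roots -0.4307, 0.2660;  negative root z = -0.4307
x = -0.1487, y = -0.1784

(-0.1487, -0.1784, -0.4307)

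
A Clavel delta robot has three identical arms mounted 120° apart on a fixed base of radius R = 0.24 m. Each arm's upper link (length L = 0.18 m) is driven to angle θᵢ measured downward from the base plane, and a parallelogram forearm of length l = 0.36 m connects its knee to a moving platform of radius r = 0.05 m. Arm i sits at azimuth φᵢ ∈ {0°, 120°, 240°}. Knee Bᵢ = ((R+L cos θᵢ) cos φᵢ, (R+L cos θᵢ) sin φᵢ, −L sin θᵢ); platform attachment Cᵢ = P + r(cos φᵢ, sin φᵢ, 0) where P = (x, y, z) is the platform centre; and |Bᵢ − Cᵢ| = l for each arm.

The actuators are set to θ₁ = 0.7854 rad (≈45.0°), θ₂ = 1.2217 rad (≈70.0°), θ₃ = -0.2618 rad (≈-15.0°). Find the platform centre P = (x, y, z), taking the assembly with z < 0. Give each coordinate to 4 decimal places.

(-0.0123, -0.1219, -0.2054)

centre 1 = (0.3173·cos0.0°, 0.3173·sin0.0°, -0.1273) = (0.3173, 0.0000, -0.1273)
centre 2 = (0.2516·cos120.0°, 0.2516·sin120.0°, -0.1691) = (-0.1258, 0.2179, -0.1691)
φ3=240.0°: virtual centre (-0.1819, -0.3151, 0.0466), radius l
subtract pairs → two planes through P
[-0.8861 0.4357 -0.0837]·P = -0.0250;  [-0.9984 -0.6302 0.3477]·P = 0.0177
det = 0.9935;  x = 0.0081+0.0994z,  y = -0.0409+0.3943z
sphere 1 gives Az²+Bz+C=0 with A=1.1653, B=0.1609, C=-0.0161;  B²−4AC=0.1010;  roots -0.2054, 0.0674;  negative root z = -0.2054
x = -0.0123, y = -0.1219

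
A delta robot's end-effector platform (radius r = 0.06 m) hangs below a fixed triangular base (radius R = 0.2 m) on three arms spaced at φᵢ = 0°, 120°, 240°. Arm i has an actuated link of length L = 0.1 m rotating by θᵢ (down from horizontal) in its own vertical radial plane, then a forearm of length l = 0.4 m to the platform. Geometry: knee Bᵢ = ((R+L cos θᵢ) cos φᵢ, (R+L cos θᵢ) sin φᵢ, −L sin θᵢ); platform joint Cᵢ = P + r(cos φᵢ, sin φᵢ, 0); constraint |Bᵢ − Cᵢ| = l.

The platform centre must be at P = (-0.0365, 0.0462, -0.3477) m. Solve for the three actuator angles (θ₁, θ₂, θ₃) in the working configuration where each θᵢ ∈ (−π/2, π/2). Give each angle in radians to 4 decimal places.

φ1=0.0° → target in arm frame (-0.0365, 0.0462)
  e−x'=0.1765;  (l²−L²−(e−x')²−y'²−z²)/2L = -0.0209
  √(A²+B²)=0.3899;  θ1 = -1.1011+1.6244 ≈ 0.5234
rotate P by −φ2: (0.0583, 0.0085, -0.3477)
  A cos θ + B sin θ = C:  0.0817·cos θ + -0.3477·sin θ = 0.1118
  γ=atan2(-0.3477,0.0817)=-1.3399;  ψ=arccos(0.3129)=1.2526;  θ2=γ+ψ≈-0.0873
rotate P by −φ3: (-0.0218, -0.0547, -0.3477)
  e−x'=0.1618;  (l²−L²−(e−x')²−y'²−z²)/2L = -0.0003
  θ3 = atan2(B,A) + arccos(C/0.3835) = 0.4362

θ₁ = 0.5234, θ₂ = -0.0873, θ₃ = 0.4362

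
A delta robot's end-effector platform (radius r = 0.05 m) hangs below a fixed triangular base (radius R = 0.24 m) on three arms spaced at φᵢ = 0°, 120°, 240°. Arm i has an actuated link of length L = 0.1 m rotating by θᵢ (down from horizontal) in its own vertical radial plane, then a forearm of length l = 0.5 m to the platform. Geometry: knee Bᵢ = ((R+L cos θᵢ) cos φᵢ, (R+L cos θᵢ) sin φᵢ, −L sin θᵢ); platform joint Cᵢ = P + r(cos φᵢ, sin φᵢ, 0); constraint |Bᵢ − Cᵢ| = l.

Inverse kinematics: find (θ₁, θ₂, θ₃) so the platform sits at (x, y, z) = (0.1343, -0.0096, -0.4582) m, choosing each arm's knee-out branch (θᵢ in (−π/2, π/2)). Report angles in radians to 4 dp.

θ₁ = -0.1742, θ₂ = 1.0476, θ₃ = 0.9601

φ1=0.0° → target in arm frame (0.1343, -0.0096)
  A cos θ + B sin θ = C:  0.0557·cos θ + -0.4582·sin θ = 0.1343
  θ1 = atan2(B,A) + arccos(C/0.4616) = -0.1742
arm 2 (φ=120.0°): x'=-0.0755, y'=-0.1115
  e−x'=0.2655;  (l²−L²−(e−x')²−y'²−z²)/2L = -0.2643
  θ2 = atan2(B,A) + arccos(C/0.5295) = 1.0476
arm 3 (φ=240.0°): x'=-0.0588, y'=0.1211
  e−x'=0.2488;  (l²−L²−(e−x')²−y'²−z²)/2L = -0.2327
  γ=atan2(-0.4582,0.2488)=-1.0733;  ψ=arccos(-0.4462)=2.0333;  θ3=γ+ψ≈0.9601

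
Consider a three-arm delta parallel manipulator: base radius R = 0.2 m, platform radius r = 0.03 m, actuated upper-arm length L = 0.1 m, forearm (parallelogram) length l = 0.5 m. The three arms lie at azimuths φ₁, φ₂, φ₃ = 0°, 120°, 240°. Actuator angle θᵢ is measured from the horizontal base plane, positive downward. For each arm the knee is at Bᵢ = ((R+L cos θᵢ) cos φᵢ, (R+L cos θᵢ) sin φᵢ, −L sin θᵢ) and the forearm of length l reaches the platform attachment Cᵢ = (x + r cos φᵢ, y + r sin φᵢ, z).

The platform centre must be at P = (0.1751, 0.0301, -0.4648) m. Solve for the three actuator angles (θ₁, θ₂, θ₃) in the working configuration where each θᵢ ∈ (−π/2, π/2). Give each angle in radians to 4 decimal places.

arm 1 (φ=0.0°): x'=0.1751, y'=0.0301
  e−x'=-0.0051;  (l²−L²−(e−x')²−y'²−z²)/2L = 0.1151
  θ1 = atan2(B,A) + arccos(C/0.4648) = -0.2613
rotate P by −φ2: (-0.0615, -0.1667, -0.4648)
  A cos θ + B sin θ = C:  0.2315·cos θ + -0.4648·sin θ = -0.2870
  γ=atan2(-0.4648,0.2315)=-1.1087;  ψ=arccos(-0.5528)=2.1565;  θ2=γ+ψ≈1.0478
φ3=240.0° → target in arm frame (-0.1136, 0.1366)
  e−x'=0.2836;  (l²−L²−(e−x')²−y'²−z²)/2L = -0.3757
  θ3 = atan2(B,A) + arccos(C/0.5445) = 1.3093

θ₁ = -0.2613, θ₂ = 1.0478, θ₃ = 1.3093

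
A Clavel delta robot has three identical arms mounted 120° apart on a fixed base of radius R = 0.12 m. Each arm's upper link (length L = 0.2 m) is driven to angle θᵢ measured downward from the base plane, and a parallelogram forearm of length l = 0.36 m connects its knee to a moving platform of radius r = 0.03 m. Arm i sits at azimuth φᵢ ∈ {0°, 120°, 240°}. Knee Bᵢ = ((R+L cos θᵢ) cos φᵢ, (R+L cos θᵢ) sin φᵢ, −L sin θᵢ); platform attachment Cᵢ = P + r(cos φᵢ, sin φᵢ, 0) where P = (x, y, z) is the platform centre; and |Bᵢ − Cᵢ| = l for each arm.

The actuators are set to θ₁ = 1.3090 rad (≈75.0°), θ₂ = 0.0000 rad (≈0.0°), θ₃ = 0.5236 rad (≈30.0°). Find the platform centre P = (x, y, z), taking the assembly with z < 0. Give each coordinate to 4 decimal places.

centre 1 = (0.1418·cos0.0°, 0.1418·sin0.0°, -0.1932) = (0.1418, 0.0000, -0.1932)
centre 2 = (0.2900·cos120.0°, 0.2900·sin120.0°, 0.0000) = (-0.1450, 0.2511, 0.0000)
φ3=240.0°: virtual centre (-0.1316, -0.2279, -0.1000), radius l
subtract pairs → two planes through P
plane₁₂: -0.5735x+0.5023y+0.3864z = 0.0267
det = 0.5361;  x = -0.0432+0.5032z,  y = 0.0038+-0.1947z
into |P−centre ₁|² = l²: 1.2911z² + 0.1988z + -0.0581 = 0;  Δ = 0.3394;  z = -0.3026 or 0.1486 → z<0 root = -0.3026
x = -0.1954, y = 0.0627

(-0.1954, 0.0627, -0.3026)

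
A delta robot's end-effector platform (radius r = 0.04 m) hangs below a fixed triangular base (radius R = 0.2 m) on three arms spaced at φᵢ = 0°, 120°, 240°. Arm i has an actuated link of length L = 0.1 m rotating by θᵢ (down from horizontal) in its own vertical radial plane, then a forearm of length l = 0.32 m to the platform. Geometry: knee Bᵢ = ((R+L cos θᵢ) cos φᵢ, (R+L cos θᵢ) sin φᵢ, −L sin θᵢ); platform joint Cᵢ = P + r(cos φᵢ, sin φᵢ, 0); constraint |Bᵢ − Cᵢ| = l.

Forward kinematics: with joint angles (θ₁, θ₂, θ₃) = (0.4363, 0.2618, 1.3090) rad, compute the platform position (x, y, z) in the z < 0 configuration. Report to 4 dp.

(0.0337, 0.0812, -0.2631)

arm 1 at φ=0.0°: (R−r)+L cos θ1 = 0.2506;  S1 = (0.2506, 0.0000, -0.0423)
arm 2 at φ=120.0°: (R−r)+L cos θ2 = 0.2566;  S2 = (-0.1283, 0.2222, -0.0259)
S3 = (0.1859·cos240.0°, 0.1859·sin240.0°, -0.0966) = (-0.0929, -0.1610, -0.0966)
subtract pairs → two planes through P
linear system: -0.7579x+0.4444y = 0.0019−0.0328z; -0.6871x+-0.3220y = -0.0207−-0.1087z
det = 0.5494;  x = 0.0156+-0.0687z,  y = 0.0310+-0.1909z
quadratic in z: (1.0412)z²+(0.1050)z+(-0.0444)=0, √Δ=0.4428 → z ∈ {-0.2631, 0.1622}; z = -0.2631 (taking z<0)
x = 0.0337, y = 0.0812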